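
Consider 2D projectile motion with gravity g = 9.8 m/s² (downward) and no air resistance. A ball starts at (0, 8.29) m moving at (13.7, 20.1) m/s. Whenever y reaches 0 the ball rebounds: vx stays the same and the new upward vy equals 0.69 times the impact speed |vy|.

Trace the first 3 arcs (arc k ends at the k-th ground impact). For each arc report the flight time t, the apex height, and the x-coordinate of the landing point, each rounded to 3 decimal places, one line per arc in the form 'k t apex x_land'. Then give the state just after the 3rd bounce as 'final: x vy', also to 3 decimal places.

1 4.480 28.903 61.372
2 3.352 13.761 107.289
3 2.313 6.551 138.971
final: 138.971 7.819

Arc 1: start y=8.290, vy=20.100 → t=4.480, apex=28.903, x_land=61.372, impact vy=-23.801
  bounce: vy ← 0.69·23.801 = 16.423
Arc 2: start y=0.000, vy=16.423 → t=3.352, apex=13.761, x_land=107.289, impact vy=-16.423
  bounce: vy ← 0.69·16.423 = 11.332
Arc 3: start y=0.000, vy=11.332 → t=2.313, apex=6.551, x_land=138.971, impact vy=-11.332
  bounce: vy ← 0.69·11.332 = 7.819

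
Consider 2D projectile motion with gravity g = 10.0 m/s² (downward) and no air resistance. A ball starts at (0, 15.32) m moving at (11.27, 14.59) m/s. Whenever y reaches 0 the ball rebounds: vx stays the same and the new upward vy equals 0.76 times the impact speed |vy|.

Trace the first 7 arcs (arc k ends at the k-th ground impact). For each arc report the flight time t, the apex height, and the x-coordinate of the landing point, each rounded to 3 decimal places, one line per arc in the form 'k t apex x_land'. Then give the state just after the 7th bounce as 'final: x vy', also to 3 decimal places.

1 3.738 25.963 42.124
2 3.464 14.996 81.160
3 2.632 8.662 110.827
4 2.001 5.003 133.375
5 1.520 2.890 150.510
6 1.156 1.669 163.534
7 0.878 0.964 173.431
final: 173.431 3.337

Arc 1: start y=15.320, vy=14.590 → t=3.738, apex=25.963, x_land=42.124, impact vy=-22.787
  bounce: vy ← 0.76·22.787 = 17.318
Arc 2: start y=0.000, vy=17.318 → t=3.464, apex=14.996, x_land=81.160, impact vy=-17.318
  bounce: vy ← 0.76·17.318 = 13.162
Arc 3: start y=0.000, vy=13.162 → t=2.632, apex=8.662, x_land=110.827, impact vy=-13.162
  bounce: vy ← 0.76·13.162 = 10.003
Arc 4: start y=0.000, vy=10.003 → t=2.001, apex=5.003, x_land=133.375, impact vy=-10.003
  bounce: vy ← 0.76·10.003 = 7.602
Arc 5: start y=0.000, vy=7.602 → t=1.520, apex=2.890, x_land=150.510, impact vy=-7.602
  bounce: vy ← 0.76·7.602 = 5.778
Arc 6: start y=0.000, vy=5.778 → t=1.156, apex=1.669, x_land=163.534, impact vy=-5.778
  bounce: vy ← 0.76·5.778 = 4.391
Arc 7: start y=0.000, vy=4.391 → t=0.878, apex=0.964, x_land=173.431, impact vy=-4.391
  bounce: vy ← 0.76·4.391 = 3.337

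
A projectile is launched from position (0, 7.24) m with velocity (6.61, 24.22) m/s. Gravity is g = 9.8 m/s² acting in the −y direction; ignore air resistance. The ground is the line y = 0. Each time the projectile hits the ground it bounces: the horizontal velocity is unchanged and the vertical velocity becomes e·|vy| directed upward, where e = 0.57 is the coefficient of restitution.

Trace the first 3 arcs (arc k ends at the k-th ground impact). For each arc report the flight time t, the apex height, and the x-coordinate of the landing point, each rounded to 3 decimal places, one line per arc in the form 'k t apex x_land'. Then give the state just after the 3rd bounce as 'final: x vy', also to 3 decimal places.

Arc 1: start y=7.240, vy=24.220 → t=5.226, apex=37.169, x_land=34.541, impact vy=-26.991
  bounce: vy ← 0.57·26.991 = 15.385
Arc 2: start y=0.000, vy=15.385 → t=3.140, apex=12.076, x_land=55.295, impact vy=-15.385
  bounce: vy ← 0.57·15.385 = 8.769
Arc 3: start y=0.000, vy=8.769 → t=1.790, apex=3.924, x_land=67.125, impact vy=-8.769
  bounce: vy ← 0.57·8.769 = 4.999

1 5.226 37.169 34.541
2 3.140 12.076 55.295
3 1.790 3.924 67.125
final: 67.125 4.999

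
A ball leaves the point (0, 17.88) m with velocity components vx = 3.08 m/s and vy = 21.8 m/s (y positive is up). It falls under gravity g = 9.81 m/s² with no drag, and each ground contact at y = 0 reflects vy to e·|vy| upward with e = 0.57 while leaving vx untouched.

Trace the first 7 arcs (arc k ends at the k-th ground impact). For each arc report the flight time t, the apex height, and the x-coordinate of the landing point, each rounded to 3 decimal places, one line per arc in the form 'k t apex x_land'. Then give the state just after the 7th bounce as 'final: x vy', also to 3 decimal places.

1 5.152 42.102 15.868
2 3.340 13.679 26.155
3 1.904 4.444 32.019
4 1.085 1.444 35.361
5 0.619 0.469 37.266
6 0.353 0.152 38.352
7 0.201 0.050 38.971
final: 38.971 0.562

Arc 1: start y=17.880, vy=21.800 → t=5.152, apex=42.102, x_land=15.868, impact vy=-28.741
  bounce: vy ← 0.57·28.741 = 16.382
Arc 2: start y=0.000, vy=16.382 → t=3.340, apex=13.679, x_land=26.155, impact vy=-16.382
  bounce: vy ← 0.57·16.382 = 9.338
Arc 3: start y=0.000, vy=9.338 → t=1.904, apex=4.444, x_land=32.019, impact vy=-9.338
  bounce: vy ← 0.57·9.338 = 5.323
Arc 4: start y=0.000, vy=5.323 → t=1.085, apex=1.444, x_land=35.361, impact vy=-5.323
  bounce: vy ← 0.57·5.323 = 3.034
Arc 5: start y=0.000, vy=3.034 → t=0.619, apex=0.469, x_land=37.266, impact vy=-3.034
  bounce: vy ← 0.57·3.034 = 1.729
Arc 6: start y=0.000, vy=1.729 → t=0.353, apex=0.152, x_land=38.352, impact vy=-1.729
  bounce: vy ← 0.57·1.729 = 0.986
Arc 7: start y=0.000, vy=0.986 → t=0.201, apex=0.050, x_land=38.971, impact vy=-0.986
  bounce: vy ← 0.57·0.986 = 0.562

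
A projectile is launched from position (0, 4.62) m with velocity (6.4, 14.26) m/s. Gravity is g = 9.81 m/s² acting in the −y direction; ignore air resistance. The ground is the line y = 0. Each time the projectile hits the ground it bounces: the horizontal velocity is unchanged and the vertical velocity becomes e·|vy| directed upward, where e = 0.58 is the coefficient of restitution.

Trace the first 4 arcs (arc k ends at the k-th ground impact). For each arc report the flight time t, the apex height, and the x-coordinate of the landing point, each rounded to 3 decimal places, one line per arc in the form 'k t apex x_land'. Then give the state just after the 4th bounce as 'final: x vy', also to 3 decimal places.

Arc 1: start y=4.620, vy=14.260 → t=3.201, apex=14.984, x_land=20.489, impact vy=-17.146
  bounce: vy ← 0.58·17.146 = 9.945
Arc 2: start y=0.000, vy=9.945 → t=2.027, apex=5.041, x_land=33.465, impact vy=-9.945
  bounce: vy ← 0.58·9.945 = 5.768
Arc 3: start y=0.000, vy=5.768 → t=1.176, apex=1.696, x_land=40.991, impact vy=-5.768
  bounce: vy ← 0.58·5.768 = 3.345
Arc 4: start y=0.000, vy=3.345 → t=0.682, apex=0.570, x_land=45.356, impact vy=-3.345
  bounce: vy ← 0.58·3.345 = 1.940

1 3.201 14.984 20.489
2 2.027 5.041 33.465
3 1.176 1.696 40.991
4 0.682 0.570 45.356
final: 45.356 1.940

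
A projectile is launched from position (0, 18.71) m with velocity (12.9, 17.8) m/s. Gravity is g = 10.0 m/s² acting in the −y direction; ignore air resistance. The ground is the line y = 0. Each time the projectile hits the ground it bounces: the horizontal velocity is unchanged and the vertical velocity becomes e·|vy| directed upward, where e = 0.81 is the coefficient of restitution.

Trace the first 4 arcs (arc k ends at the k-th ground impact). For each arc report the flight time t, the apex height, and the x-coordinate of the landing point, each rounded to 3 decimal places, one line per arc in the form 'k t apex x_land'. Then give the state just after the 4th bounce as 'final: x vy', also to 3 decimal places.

1 4.409 34.552 56.873
2 4.259 22.670 111.809
3 3.449 14.874 156.307
4 2.794 9.759 192.351
final: 192.351 11.316

Arc 1: start y=18.710, vy=17.800 → t=4.409, apex=34.552, x_land=56.873, impact vy=-26.288
  bounce: vy ← 0.81·26.288 = 21.293
Arc 2: start y=0.000, vy=21.293 → t=4.259, apex=22.670, x_land=111.809, impact vy=-21.293
  bounce: vy ← 0.81·21.293 = 17.247
Arc 3: start y=0.000, vy=17.247 → t=3.449, apex=14.874, x_land=156.307, impact vy=-17.247
  bounce: vy ← 0.81·17.247 = 13.970
Arc 4: start y=0.000, vy=13.970 → t=2.794, apex=9.759, x_land=192.351, impact vy=-13.970
  bounce: vy ← 0.81·13.970 = 11.316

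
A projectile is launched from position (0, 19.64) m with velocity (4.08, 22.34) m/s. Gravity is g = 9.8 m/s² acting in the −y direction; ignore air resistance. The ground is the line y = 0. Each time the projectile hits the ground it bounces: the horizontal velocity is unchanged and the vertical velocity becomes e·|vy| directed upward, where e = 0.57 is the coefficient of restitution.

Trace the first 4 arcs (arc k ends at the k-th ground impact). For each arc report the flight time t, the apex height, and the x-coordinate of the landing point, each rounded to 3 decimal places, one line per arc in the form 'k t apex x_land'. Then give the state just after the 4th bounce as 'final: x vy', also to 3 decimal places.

1 5.314 45.103 21.679
2 3.459 14.654 35.791
3 1.971 4.761 43.834
4 1.124 1.547 48.419
final: 48.419 3.139

Arc 1: start y=19.640, vy=22.340 → t=5.314, apex=45.103, x_land=21.679, impact vy=-29.732
  bounce: vy ← 0.57·29.732 = 16.948
Arc 2: start y=0.000, vy=16.948 → t=3.459, apex=14.654, x_land=35.791, impact vy=-16.948
  bounce: vy ← 0.57·16.948 = 9.660
Arc 3: start y=0.000, vy=9.660 → t=1.971, apex=4.761, x_land=43.834, impact vy=-9.660
  bounce: vy ← 0.57·9.660 = 5.506
Arc 4: start y=0.000, vy=5.506 → t=1.124, apex=1.547, x_land=48.419, impact vy=-5.506
  bounce: vy ← 0.57·5.506 = 3.139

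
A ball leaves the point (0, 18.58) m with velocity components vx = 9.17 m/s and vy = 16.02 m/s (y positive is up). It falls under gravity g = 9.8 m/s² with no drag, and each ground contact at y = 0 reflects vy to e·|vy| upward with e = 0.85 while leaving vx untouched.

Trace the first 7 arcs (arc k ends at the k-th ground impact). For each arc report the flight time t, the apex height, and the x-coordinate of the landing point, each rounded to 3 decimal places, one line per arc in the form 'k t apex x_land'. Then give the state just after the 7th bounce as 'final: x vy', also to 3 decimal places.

1 4.177 31.674 38.304
2 4.322 22.884 77.939
3 3.674 16.534 111.628
4 3.123 11.946 140.264
5 2.654 8.631 164.604
6 2.256 6.236 185.293
7 1.918 4.505 202.879
final: 202.879 7.988

Arc 1: start y=18.580, vy=16.020 → t=4.177, apex=31.674, x_land=38.304, impact vy=-24.916
  bounce: vy ← 0.85·24.916 = 21.179
Arc 2: start y=0.000, vy=21.179 → t=4.322, apex=22.884, x_land=77.939, impact vy=-21.179
  bounce: vy ← 0.85·21.179 = 18.002
Arc 3: start y=0.000, vy=18.002 → t=3.674, apex=16.534, x_land=111.628, impact vy=-18.002
  bounce: vy ← 0.85·18.002 = 15.302
Arc 4: start y=0.000, vy=15.302 → t=3.123, apex=11.946, x_land=140.264, impact vy=-15.302
  bounce: vy ← 0.85·15.302 = 13.006
Arc 5: start y=0.000, vy=13.006 → t=2.654, apex=8.631, x_land=164.604, impact vy=-13.006
  bounce: vy ← 0.85·13.006 = 11.055
Arc 6: start y=0.000, vy=11.055 → t=2.256, apex=6.236, x_land=185.293, impact vy=-11.055
  bounce: vy ← 0.85·11.055 = 9.397
Arc 7: start y=0.000, vy=9.397 → t=1.918, apex=4.505, x_land=202.879, impact vy=-9.397
  bounce: vy ← 0.85·9.397 = 7.988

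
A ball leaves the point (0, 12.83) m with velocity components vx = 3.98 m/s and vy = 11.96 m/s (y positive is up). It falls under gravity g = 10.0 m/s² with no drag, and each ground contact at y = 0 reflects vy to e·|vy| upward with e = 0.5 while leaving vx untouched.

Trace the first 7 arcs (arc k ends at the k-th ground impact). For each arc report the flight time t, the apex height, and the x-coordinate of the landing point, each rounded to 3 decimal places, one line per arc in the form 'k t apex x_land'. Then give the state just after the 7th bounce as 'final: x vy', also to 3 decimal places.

1 3.195 19.982 12.717
2 1.999 4.996 20.673
3 1.000 1.249 24.651
4 0.500 0.312 26.640
5 0.250 0.078 27.635
6 0.125 0.020 28.132
7 0.062 0.005 28.381
final: 28.381 0.156

Arc 1: start y=12.830, vy=11.960 → t=3.195, apex=19.982, x_land=12.717, impact vy=-19.991
  bounce: vy ← 0.5·19.991 = 9.996
Arc 2: start y=0.000, vy=9.996 → t=1.999, apex=4.996, x_land=20.673, impact vy=-9.996
  bounce: vy ← 0.5·9.996 = 4.998
Arc 3: start y=0.000, vy=4.998 → t=1.000, apex=1.249, x_land=24.651, impact vy=-4.998
  bounce: vy ← 0.5·4.998 = 2.499
Arc 4: start y=0.000, vy=2.499 → t=0.500, apex=0.312, x_land=26.640, impact vy=-2.499
  bounce: vy ← 0.5·2.499 = 1.249
Arc 5: start y=0.000, vy=1.249 → t=0.250, apex=0.078, x_land=27.635, impact vy=-1.249
  bounce: vy ← 0.5·1.249 = 0.625
Arc 6: start y=0.000, vy=0.625 → t=0.125, apex=0.020, x_land=28.132, impact vy=-0.625
  bounce: vy ← 0.5·0.625 = 0.312
Arc 7: start y=0.000, vy=0.312 → t=0.062, apex=0.005, x_land=28.381, impact vy=-0.312
  bounce: vy ← 0.5·0.312 = 0.156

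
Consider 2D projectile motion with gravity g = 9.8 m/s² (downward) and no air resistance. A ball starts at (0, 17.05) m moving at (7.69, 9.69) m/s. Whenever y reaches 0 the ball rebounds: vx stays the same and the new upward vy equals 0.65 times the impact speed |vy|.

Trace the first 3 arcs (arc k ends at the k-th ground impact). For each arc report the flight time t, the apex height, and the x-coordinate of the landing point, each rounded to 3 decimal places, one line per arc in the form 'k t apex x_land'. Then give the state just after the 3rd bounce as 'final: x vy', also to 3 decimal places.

1 3.100 21.841 23.839
2 2.745 9.228 44.945
3 1.784 3.899 58.664
final: 58.664 5.682

Arc 1: start y=17.050, vy=9.690 → t=3.100, apex=21.841, x_land=23.839, impact vy=-20.690
  bounce: vy ← 0.65·20.690 = 13.449
Arc 2: start y=0.000, vy=13.449 → t=2.745, apex=9.228, x_land=44.945, impact vy=-13.449
  bounce: vy ← 0.65·13.449 = 8.742
Arc 3: start y=0.000, vy=8.742 → t=1.784, apex=3.899, x_land=58.664, impact vy=-8.742
  bounce: vy ← 0.65·8.742 = 5.682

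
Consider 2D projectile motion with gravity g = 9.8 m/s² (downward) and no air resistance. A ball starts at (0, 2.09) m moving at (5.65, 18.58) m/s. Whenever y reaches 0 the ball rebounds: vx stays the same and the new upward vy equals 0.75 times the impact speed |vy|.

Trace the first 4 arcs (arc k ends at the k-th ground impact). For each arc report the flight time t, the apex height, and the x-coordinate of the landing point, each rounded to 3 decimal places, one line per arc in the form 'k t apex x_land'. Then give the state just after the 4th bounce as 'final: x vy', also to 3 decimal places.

Arc 1: start y=2.090, vy=18.580 → t=3.901, apex=19.703, x_land=22.042, impact vy=-19.651
  bounce: vy ← 0.75·19.651 = 14.739
Arc 2: start y=0.000, vy=14.739 → t=3.008, apex=11.083, x_land=39.036, impact vy=-14.739
  bounce: vy ← 0.75·14.739 = 11.054
Arc 3: start y=0.000, vy=11.054 → t=2.256, apex=6.234, x_land=51.782, impact vy=-11.054
  bounce: vy ← 0.75·11.054 = 8.290
Arc 4: start y=0.000, vy=8.290 → t=1.692, apex=3.507, x_land=61.341, impact vy=-8.290
  bounce: vy ← 0.75·8.290 = 6.218

1 3.901 19.703 22.042
2 3.008 11.083 39.036
3 2.256 6.234 51.782
4 1.692 3.507 61.341
final: 61.341 6.218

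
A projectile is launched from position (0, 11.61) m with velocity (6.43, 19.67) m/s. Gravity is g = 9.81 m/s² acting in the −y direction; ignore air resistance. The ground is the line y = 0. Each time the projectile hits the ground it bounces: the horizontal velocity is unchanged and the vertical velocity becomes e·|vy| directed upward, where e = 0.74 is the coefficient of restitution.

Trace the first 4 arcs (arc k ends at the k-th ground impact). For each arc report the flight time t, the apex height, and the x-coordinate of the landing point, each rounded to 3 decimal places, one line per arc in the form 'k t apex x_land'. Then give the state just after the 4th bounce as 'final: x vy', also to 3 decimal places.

1 4.532 31.330 29.143
2 3.740 17.156 53.195
3 2.768 9.395 70.992
4 2.048 5.145 84.163
final: 84.163 7.435

Arc 1: start y=11.610, vy=19.670 → t=4.532, apex=31.330, x_land=29.143, impact vy=-24.793
  bounce: vy ← 0.74·24.793 = 18.347
Arc 2: start y=0.000, vy=18.347 → t=3.740, apex=17.156, x_land=53.195, impact vy=-18.347
  bounce: vy ← 0.74·18.347 = 13.577
Arc 3: start y=0.000, vy=13.577 → t=2.768, apex=9.395, x_land=70.992, impact vy=-13.577
  bounce: vy ← 0.74·13.577 = 10.047
Arc 4: start y=0.000, vy=10.047 → t=2.048, apex=5.145, x_land=84.163, impact vy=-10.047
  bounce: vy ← 0.74·10.047 = 7.435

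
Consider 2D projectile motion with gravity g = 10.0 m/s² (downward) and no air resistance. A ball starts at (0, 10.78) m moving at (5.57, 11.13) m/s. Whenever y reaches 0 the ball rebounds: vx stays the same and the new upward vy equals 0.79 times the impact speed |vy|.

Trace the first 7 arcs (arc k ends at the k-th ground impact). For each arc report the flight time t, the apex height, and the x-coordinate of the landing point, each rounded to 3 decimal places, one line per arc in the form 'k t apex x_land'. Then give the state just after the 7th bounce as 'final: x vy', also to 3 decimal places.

1 2.955 16.974 16.462
2 2.911 10.593 32.677
3 2.300 6.611 45.487
4 1.817 4.126 55.607
5 1.435 2.575 63.601
6 1.134 1.607 69.917
7 0.896 1.003 74.907
final: 74.907 3.538

Arc 1: start y=10.780, vy=11.130 → t=2.955, apex=16.974, x_land=16.462, impact vy=-18.425
  bounce: vy ← 0.79·18.425 = 14.556
Arc 2: start y=0.000, vy=14.556 → t=2.911, apex=10.593, x_land=32.677, impact vy=-14.556
  bounce: vy ← 0.79·14.556 = 11.499
Arc 3: start y=0.000, vy=11.499 → t=2.300, apex=6.611, x_land=45.487, impact vy=-11.499
  bounce: vy ← 0.79·11.499 = 9.084
Arc 4: start y=0.000, vy=9.084 → t=1.817, apex=4.126, x_land=55.607, impact vy=-9.084
  bounce: vy ← 0.79·9.084 = 7.177
Arc 5: start y=0.000, vy=7.177 → t=1.435, apex=2.575, x_land=63.601, impact vy=-7.177
  bounce: vy ← 0.79·7.177 = 5.669
Arc 6: start y=0.000, vy=5.669 → t=1.134, apex=1.607, x_land=69.917, impact vy=-5.669
  bounce: vy ← 0.79·5.669 = 4.479
Arc 7: start y=0.000, vy=4.479 → t=0.896, apex=1.003, x_land=74.907, impact vy=-4.479
  bounce: vy ← 0.79·4.479 = 3.538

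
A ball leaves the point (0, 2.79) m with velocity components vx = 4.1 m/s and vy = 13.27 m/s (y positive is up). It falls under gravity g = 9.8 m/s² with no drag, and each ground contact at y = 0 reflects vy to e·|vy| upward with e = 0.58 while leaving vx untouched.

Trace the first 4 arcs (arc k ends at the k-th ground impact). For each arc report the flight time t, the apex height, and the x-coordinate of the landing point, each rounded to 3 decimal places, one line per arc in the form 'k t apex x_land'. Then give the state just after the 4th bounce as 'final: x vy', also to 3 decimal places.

1 2.904 11.774 11.907
2 1.798 3.961 19.280
3 1.043 1.332 23.556
4 0.605 0.448 26.036
final: 26.036 1.719

Arc 1: start y=2.790, vy=13.270 → t=2.904, apex=11.774, x_land=11.907, impact vy=-15.191
  bounce: vy ← 0.58·15.191 = 8.811
Arc 2: start y=0.000, vy=8.811 → t=1.798, apex=3.961, x_land=19.280, impact vy=-8.811
  bounce: vy ← 0.58·8.811 = 5.110
Arc 3: start y=0.000, vy=5.110 → t=1.043, apex=1.332, x_land=23.556, impact vy=-5.110
  bounce: vy ← 0.58·5.110 = 2.964
Arc 4: start y=0.000, vy=2.964 → t=0.605, apex=0.448, x_land=26.036, impact vy=-2.964
  bounce: vy ← 0.58·2.964 = 1.719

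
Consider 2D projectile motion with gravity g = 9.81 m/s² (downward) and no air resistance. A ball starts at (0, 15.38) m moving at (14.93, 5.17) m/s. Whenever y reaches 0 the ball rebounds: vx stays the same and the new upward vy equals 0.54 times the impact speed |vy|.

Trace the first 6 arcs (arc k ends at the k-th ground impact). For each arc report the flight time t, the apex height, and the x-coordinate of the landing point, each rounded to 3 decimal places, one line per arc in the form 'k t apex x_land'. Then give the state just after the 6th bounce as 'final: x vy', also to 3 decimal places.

1 2.375 16.742 35.452
2 1.995 4.882 65.242
3 1.077 1.424 81.328
4 0.582 0.415 90.015
5 0.314 0.121 94.706
6 0.170 0.035 97.239
final: 97.239 0.449

Arc 1: start y=15.380, vy=5.170 → t=2.375, apex=16.742, x_land=35.452, impact vy=-18.124
  bounce: vy ← 0.54·18.124 = 9.787
Arc 2: start y=0.000, vy=9.787 → t=1.995, apex=4.882, x_land=65.242, impact vy=-9.787
  bounce: vy ← 0.54·9.787 = 5.285
Arc 3: start y=0.000, vy=5.285 → t=1.077, apex=1.424, x_land=81.328, impact vy=-5.285
  bounce: vy ← 0.54·5.285 = 2.854
Arc 4: start y=0.000, vy=2.854 → t=0.582, apex=0.415, x_land=90.015, impact vy=-2.854
  bounce: vy ← 0.54·2.854 = 1.541
Arc 5: start y=0.000, vy=1.541 → t=0.314, apex=0.121, x_land=94.706, impact vy=-1.541
  bounce: vy ← 0.54·1.541 = 0.832
Arc 6: start y=0.000, vy=0.832 → t=0.170, apex=0.035, x_land=97.239, impact vy=-0.832
  bounce: vy ← 0.54·0.832 = 0.449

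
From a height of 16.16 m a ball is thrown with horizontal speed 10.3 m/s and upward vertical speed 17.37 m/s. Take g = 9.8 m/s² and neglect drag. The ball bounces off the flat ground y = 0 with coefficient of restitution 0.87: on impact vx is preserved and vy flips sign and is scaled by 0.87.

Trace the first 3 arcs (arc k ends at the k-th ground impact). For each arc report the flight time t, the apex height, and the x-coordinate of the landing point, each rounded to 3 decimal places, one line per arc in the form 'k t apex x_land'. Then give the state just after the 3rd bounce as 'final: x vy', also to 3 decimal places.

1 4.310 31.554 44.394
2 4.415 23.883 89.873
3 3.841 18.077 129.440
final: 129.440 16.376

Arc 1: start y=16.160, vy=17.370 → t=4.310, apex=31.554, x_land=44.394, impact vy=-24.869
  bounce: vy ← 0.87·24.869 = 21.636
Arc 2: start y=0.000, vy=21.636 → t=4.415, apex=23.883, x_land=89.873, impact vy=-21.636
  bounce: vy ← 0.87·21.636 = 18.823
Arc 3: start y=0.000, vy=18.823 → t=3.841, apex=18.077, x_land=129.440, impact vy=-18.823
  bounce: vy ← 0.87·18.823 = 16.376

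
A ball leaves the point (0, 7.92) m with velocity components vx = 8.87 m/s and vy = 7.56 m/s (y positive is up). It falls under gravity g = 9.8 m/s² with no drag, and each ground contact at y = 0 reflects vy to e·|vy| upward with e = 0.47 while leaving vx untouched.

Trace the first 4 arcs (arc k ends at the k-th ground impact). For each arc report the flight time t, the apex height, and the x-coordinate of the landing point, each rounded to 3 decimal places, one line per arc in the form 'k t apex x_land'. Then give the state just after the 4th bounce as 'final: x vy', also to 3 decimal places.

1 2.259 10.836 20.033
2 1.398 2.394 32.432
3 0.657 0.529 38.260
4 0.309 0.117 40.999
final: 40.999 0.711

Arc 1: start y=7.920, vy=7.560 → t=2.259, apex=10.836, x_land=20.033, impact vy=-14.573
  bounce: vy ← 0.47·14.573 = 6.850
Arc 2: start y=0.000, vy=6.850 → t=1.398, apex=2.394, x_land=32.432, impact vy=-6.850
  bounce: vy ← 0.47·6.850 = 3.219
Arc 3: start y=0.000, vy=3.219 → t=0.657, apex=0.529, x_land=38.260, impact vy=-3.219
  bounce: vy ← 0.47·3.219 = 1.513
Arc 4: start y=0.000, vy=1.513 → t=0.309, apex=0.117, x_land=40.999, impact vy=-1.513
  bounce: vy ← 0.47·1.513 = 0.711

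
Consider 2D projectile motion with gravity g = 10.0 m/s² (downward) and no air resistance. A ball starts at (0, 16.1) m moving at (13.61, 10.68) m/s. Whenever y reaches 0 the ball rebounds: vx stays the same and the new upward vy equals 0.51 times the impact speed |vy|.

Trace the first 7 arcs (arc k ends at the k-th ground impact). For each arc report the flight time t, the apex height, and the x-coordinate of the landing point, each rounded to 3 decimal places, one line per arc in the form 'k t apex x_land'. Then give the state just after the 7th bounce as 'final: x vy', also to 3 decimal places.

Arc 1: start y=16.100, vy=10.680 → t=3.156, apex=21.803, x_land=42.956, impact vy=-20.882
  bounce: vy ← 0.51·20.882 = 10.650
Arc 2: start y=0.000, vy=10.650 → t=2.130, apex=5.671, x_land=71.945, impact vy=-10.650
  bounce: vy ← 0.51·10.650 = 5.431
Arc 3: start y=0.000, vy=5.431 → t=1.086, apex=1.475, x_land=86.729, impact vy=-5.431
  bounce: vy ← 0.51·5.431 = 2.770
Arc 4: start y=0.000, vy=2.770 → t=0.554, apex=0.384, x_land=94.269, impact vy=-2.770
  bounce: vy ← 0.51·2.770 = 1.413
Arc 5: start y=0.000, vy=1.413 → t=0.283, apex=0.100, x_land=98.115, impact vy=-1.413
  bounce: vy ← 0.51·1.413 = 0.720
Arc 6: start y=0.000, vy=0.720 → t=0.144, apex=0.026, x_land=100.076, impact vy=-0.720
  bounce: vy ← 0.51·0.720 = 0.367
Arc 7: start y=0.000, vy=0.367 → t=0.073, apex=0.007, x_land=101.076, impact vy=-0.367
  bounce: vy ← 0.51·0.367 = 0.187

1 3.156 21.803 42.956
2 2.130 5.671 71.945
3 1.086 1.475 86.729
4 0.554 0.384 94.269
5 0.283 0.100 98.115
6 0.144 0.026 100.076
7 0.073 0.007 101.076
final: 101.076 0.187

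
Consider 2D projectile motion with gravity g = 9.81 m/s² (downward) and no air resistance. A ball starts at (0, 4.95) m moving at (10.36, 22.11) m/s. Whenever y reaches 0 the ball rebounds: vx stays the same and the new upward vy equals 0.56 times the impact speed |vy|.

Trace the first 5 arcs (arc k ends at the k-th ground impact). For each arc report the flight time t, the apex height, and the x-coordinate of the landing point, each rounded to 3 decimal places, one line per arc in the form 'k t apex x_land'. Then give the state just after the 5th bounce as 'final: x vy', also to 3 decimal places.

Arc 1: start y=4.950, vy=22.110 → t=4.721, apex=29.866, x_land=48.914, impact vy=-24.207
  bounce: vy ← 0.56·24.207 = 13.556
Arc 2: start y=0.000, vy=13.556 → t=2.764, apex=9.366, x_land=77.545, impact vy=-13.556
  bounce: vy ← 0.56·13.556 = 7.591
Arc 3: start y=0.000, vy=7.591 → t=1.548, apex=2.937, x_land=93.579, impact vy=-7.591
  bounce: vy ← 0.56·7.591 = 4.251
Arc 4: start y=0.000, vy=4.251 → t=0.867, apex=0.921, x_land=102.558, impact vy=-4.251
  bounce: vy ← 0.56·4.251 = 2.381
Arc 5: start y=0.000, vy=2.381 → t=0.485, apex=0.289, x_land=107.586, impact vy=-2.381
  bounce: vy ← 0.56·2.381 = 1.333

1 4.721 29.866 48.914
2 2.764 9.366 77.545
3 1.548 2.937 93.579
4 0.867 0.921 102.558
5 0.485 0.289 107.586
final: 107.586 1.333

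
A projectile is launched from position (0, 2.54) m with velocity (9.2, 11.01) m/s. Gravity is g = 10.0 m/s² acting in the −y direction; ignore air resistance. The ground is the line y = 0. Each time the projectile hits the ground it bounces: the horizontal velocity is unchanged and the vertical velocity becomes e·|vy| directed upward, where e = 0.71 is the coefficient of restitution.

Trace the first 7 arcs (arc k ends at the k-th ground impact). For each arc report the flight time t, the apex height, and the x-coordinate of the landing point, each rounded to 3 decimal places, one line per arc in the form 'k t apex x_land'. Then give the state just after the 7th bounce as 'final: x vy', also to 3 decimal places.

Arc 1: start y=2.540, vy=11.010 → t=2.413, apex=8.601, x_land=22.196, impact vy=-13.116
  bounce: vy ← 0.71·13.116 = 9.312
Arc 2: start y=0.000, vy=9.312 → t=1.862, apex=4.336, x_land=39.330, impact vy=-9.312
  bounce: vy ← 0.71·9.312 = 6.612
Arc 3: start y=0.000, vy=6.612 → t=1.322, apex=2.186, x_land=51.495, impact vy=-6.612
  bounce: vy ← 0.71·6.612 = 4.694
Arc 4: start y=0.000, vy=4.694 → t=0.939, apex=1.102, x_land=60.133, impact vy=-4.694
  bounce: vy ← 0.71·4.694 = 3.333
Arc 5: start y=0.000, vy=3.333 → t=0.667, apex=0.555, x_land=66.265, impact vy=-3.333
  bounce: vy ← 0.71·3.333 = 2.366
Arc 6: start y=0.000, vy=2.366 → t=0.473, apex=0.280, x_land=70.619, impact vy=-2.366
  bounce: vy ← 0.71·2.366 = 1.680
Arc 7: start y=0.000, vy=1.680 → t=0.336, apex=0.141, x_land=73.711, impact vy=-1.680
  bounce: vy ← 0.71·1.680 = 1.193

1 2.413 8.601 22.196
2 1.862 4.336 39.330
3 1.322 2.186 51.495
4 0.939 1.102 60.133
5 0.667 0.555 66.265
6 0.473 0.280 70.619
7 0.336 0.141 73.711
final: 73.711 1.193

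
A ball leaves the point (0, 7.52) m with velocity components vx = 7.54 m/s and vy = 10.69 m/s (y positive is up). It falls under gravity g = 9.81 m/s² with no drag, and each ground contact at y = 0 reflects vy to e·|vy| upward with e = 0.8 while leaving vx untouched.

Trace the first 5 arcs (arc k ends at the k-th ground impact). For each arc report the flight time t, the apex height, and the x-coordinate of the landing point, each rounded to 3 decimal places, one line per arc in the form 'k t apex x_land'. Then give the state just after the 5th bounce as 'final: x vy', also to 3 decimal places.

1 2.739 13.344 20.653
2 2.639 8.540 40.552
3 2.111 5.466 56.470
4 1.689 3.498 69.206
5 1.351 2.239 79.394
final: 79.394 5.302

Arc 1: start y=7.520, vy=10.690 → t=2.739, apex=13.344, x_land=20.653, impact vy=-16.181
  bounce: vy ← 0.8·16.181 = 12.945
Arc 2: start y=0.000, vy=12.945 → t=2.639, apex=8.540, x_land=40.552, impact vy=-12.945
  bounce: vy ← 0.8·12.945 = 10.356
Arc 3: start y=0.000, vy=10.356 → t=2.111, apex=5.466, x_land=56.470, impact vy=-10.356
  bounce: vy ← 0.8·10.356 = 8.285
Arc 4: start y=0.000, vy=8.285 → t=1.689, apex=3.498, x_land=69.206, impact vy=-8.285
  bounce: vy ← 0.8·8.285 = 6.628
Arc 5: start y=0.000, vy=6.628 → t=1.351, apex=2.239, x_land=79.394, impact vy=-6.628
  bounce: vy ← 0.8·6.628 = 5.302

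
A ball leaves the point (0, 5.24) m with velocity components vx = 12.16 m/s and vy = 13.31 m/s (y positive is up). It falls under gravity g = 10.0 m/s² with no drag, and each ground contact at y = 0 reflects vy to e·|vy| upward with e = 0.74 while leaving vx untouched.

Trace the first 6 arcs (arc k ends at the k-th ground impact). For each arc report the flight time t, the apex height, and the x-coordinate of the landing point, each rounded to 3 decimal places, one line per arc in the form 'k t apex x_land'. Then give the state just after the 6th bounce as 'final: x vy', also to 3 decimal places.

1 3.010 14.098 36.603
2 2.485 7.720 66.823
3 1.839 4.227 89.185
4 1.361 2.315 105.733
5 1.007 1.268 117.979
6 0.745 0.694 127.041
final: 127.041 2.757

Arc 1: start y=5.240, vy=13.310 → t=3.010, apex=14.098, x_land=36.603, impact vy=-16.792
  bounce: vy ← 0.74·16.792 = 12.426
Arc 2: start y=0.000, vy=12.426 → t=2.485, apex=7.720, x_land=66.823, impact vy=-12.426
  bounce: vy ← 0.74·12.426 = 9.195
Arc 3: start y=0.000, vy=9.195 → t=1.839, apex=4.227, x_land=89.185, impact vy=-9.195
  bounce: vy ← 0.74·9.195 = 6.804
Arc 4: start y=0.000, vy=6.804 → t=1.361, apex=2.315, x_land=105.733, impact vy=-6.804
  bounce: vy ← 0.74·6.804 = 5.035
Arc 5: start y=0.000, vy=5.035 → t=1.007, apex=1.268, x_land=117.979, impact vy=-5.035
  bounce: vy ← 0.74·5.035 = 3.726
Arc 6: start y=0.000, vy=3.726 → t=0.745, apex=0.694, x_land=127.041, impact vy=-3.726
  bounce: vy ← 0.74·3.726 = 2.757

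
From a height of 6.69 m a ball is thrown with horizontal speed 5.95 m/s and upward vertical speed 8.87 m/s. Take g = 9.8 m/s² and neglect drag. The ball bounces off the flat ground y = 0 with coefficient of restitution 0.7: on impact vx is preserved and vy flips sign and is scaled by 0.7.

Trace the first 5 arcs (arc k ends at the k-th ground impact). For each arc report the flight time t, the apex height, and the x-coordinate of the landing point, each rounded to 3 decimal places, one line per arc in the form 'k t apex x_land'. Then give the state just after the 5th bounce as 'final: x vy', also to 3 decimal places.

Arc 1: start y=6.690, vy=8.870 → t=2.383, apex=10.704, x_land=14.180, impact vy=-14.485
  bounce: vy ← 0.7·14.485 = 10.139
Arc 2: start y=0.000, vy=10.139 → t=2.069, apex=5.245, x_land=26.491, impact vy=-10.139
  bounce: vy ← 0.7·10.139 = 7.097
Arc 3: start y=0.000, vy=7.097 → t=1.448, apex=2.570, x_land=35.110, impact vy=-7.097
  bounce: vy ← 0.7·7.097 = 4.968
Arc 4: start y=0.000, vy=4.968 → t=1.014, apex=1.259, x_land=41.142, impact vy=-4.968
  bounce: vy ← 0.7·4.968 = 3.478
Arc 5: start y=0.000, vy=3.478 → t=0.710, apex=0.617, x_land=45.365, impact vy=-3.478
  bounce: vy ← 0.7·3.478 = 2.434

1 2.383 10.704 14.180
2 2.069 5.245 26.491
3 1.448 2.570 35.110
4 1.014 1.259 41.142
5 0.710 0.617 45.365
final: 45.365 2.434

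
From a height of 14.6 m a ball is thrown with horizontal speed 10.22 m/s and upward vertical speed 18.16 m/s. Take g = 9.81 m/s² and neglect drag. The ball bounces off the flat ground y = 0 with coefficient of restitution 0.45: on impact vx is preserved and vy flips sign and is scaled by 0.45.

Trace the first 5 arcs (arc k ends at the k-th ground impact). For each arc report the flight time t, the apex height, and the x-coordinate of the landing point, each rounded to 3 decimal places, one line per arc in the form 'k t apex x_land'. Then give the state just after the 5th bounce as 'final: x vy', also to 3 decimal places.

1 4.382 31.409 44.781
2 2.277 6.360 68.056
3 1.025 1.288 78.530
4 0.461 0.261 83.243
5 0.208 0.053 85.364
final: 85.364 0.458

Arc 1: start y=14.600, vy=18.160 → t=4.382, apex=31.409, x_land=44.781, impact vy=-24.824
  bounce: vy ← 0.45·24.824 = 11.171
Arc 2: start y=0.000, vy=11.171 → t=2.277, apex=6.360, x_land=68.056, impact vy=-11.171
  bounce: vy ← 0.45·11.171 = 5.027
Arc 3: start y=0.000, vy=5.027 → t=1.025, apex=1.288, x_land=78.530, impact vy=-5.027
  bounce: vy ← 0.45·5.027 = 2.262
Arc 4: start y=0.000, vy=2.262 → t=0.461, apex=0.261, x_land=83.243, impact vy=-2.262
  bounce: vy ← 0.45·2.262 = 1.018
Arc 5: start y=0.000, vy=1.018 → t=0.208, apex=0.053, x_land=85.364, impact vy=-1.018
  bounce: vy ← 0.45·1.018 = 0.458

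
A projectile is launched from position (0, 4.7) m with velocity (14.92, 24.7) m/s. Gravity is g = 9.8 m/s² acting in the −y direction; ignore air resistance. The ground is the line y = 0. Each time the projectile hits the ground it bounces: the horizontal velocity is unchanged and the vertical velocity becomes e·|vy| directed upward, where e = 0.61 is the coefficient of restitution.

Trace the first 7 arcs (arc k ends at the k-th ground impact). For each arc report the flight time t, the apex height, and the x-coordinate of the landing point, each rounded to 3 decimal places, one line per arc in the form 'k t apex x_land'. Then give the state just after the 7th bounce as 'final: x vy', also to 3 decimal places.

1 5.224 35.827 77.948
2 3.299 13.331 127.168
3 2.012 4.961 157.191
4 1.228 1.846 175.506
5 0.749 0.687 186.678
6 0.457 0.256 193.493
7 0.279 0.095 197.650
final: 197.650 0.833

Arc 1: start y=4.700, vy=24.700 → t=5.224, apex=35.827, x_land=77.948, impact vy=-26.499
  bounce: vy ← 0.61·26.499 = 16.165
Arc 2: start y=0.000, vy=16.165 → t=3.299, apex=13.331, x_land=127.168, impact vy=-16.165
  bounce: vy ← 0.61·16.165 = 9.860
Arc 3: start y=0.000, vy=9.860 → t=2.012, apex=4.961, x_land=157.191, impact vy=-9.860
  bounce: vy ← 0.61·9.860 = 6.015
Arc 4: start y=0.000, vy=6.015 → t=1.228, apex=1.846, x_land=175.506, impact vy=-6.015
  bounce: vy ← 0.61·6.015 = 3.669
Arc 5: start y=0.000, vy=3.669 → t=0.749, apex=0.687, x_land=186.678, impact vy=-3.669
  bounce: vy ← 0.61·3.669 = 2.238
Arc 6: start y=0.000, vy=2.238 → t=0.457, apex=0.256, x_land=193.493, impact vy=-2.238
  bounce: vy ← 0.61·2.238 = 1.365
Arc 7: start y=0.000, vy=1.365 → t=0.279, apex=0.095, x_land=197.650, impact vy=-1.365
  bounce: vy ← 0.61·1.365 = 0.833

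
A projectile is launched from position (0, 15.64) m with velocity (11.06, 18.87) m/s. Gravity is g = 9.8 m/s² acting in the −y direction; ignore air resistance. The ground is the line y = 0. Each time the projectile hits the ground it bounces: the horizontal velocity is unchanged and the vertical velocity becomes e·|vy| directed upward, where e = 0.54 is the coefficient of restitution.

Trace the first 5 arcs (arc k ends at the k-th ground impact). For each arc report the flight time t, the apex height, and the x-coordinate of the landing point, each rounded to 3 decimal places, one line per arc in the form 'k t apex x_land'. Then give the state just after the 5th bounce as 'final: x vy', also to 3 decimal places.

Arc 1: start y=15.640, vy=18.870 → t=4.552, apex=33.807, x_land=50.347, impact vy=-25.741
  bounce: vy ← 0.54·25.741 = 13.900
Arc 2: start y=0.000, vy=13.900 → t=2.837, apex=9.858, x_land=81.722, impact vy=-13.900
  bounce: vy ← 0.54·13.900 = 7.506
Arc 3: start y=0.000, vy=7.506 → t=1.532, apex=2.875, x_land=98.665, impact vy=-7.506
  bounce: vy ← 0.54·7.506 = 4.053
Arc 4: start y=0.000, vy=4.053 → t=0.827, apex=0.838, x_land=107.814, impact vy=-4.053
  bounce: vy ← 0.54·4.053 = 2.189
Arc 5: start y=0.000, vy=2.189 → t=0.447, apex=0.244, x_land=112.754, impact vy=-2.189
  bounce: vy ← 0.54·2.189 = 1.182

1 4.552 33.807 50.347
2 2.837 9.858 81.722
3 1.532 2.875 98.665
4 0.827 0.838 107.814
5 0.447 0.244 112.754
final: 112.754 1.182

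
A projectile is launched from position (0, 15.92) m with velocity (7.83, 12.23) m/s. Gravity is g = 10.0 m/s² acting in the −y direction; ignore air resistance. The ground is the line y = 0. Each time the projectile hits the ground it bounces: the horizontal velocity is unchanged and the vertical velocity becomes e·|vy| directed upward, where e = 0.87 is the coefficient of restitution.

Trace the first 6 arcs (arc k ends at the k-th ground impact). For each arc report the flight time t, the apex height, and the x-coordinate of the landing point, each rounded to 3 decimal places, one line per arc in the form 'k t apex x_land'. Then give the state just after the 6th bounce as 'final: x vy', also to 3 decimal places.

Arc 1: start y=15.920, vy=12.230 → t=3.386, apex=23.399, x_land=26.514, impact vy=-21.633
  bounce: vy ← 0.87·21.633 = 18.820
Arc 2: start y=0.000, vy=18.820 → t=3.764, apex=17.710, x_land=55.987, impact vy=-18.820
  bounce: vy ← 0.87·18.820 = 16.374
Arc 3: start y=0.000, vy=16.374 → t=3.275, apex=13.405, x_land=81.629, impact vy=-16.374
  bounce: vy ← 0.87·16.374 = 14.245
Arc 4: start y=0.000, vy=14.245 → t=2.849, apex=10.146, x_land=103.937, impact vy=-14.245
  bounce: vy ← 0.87·14.245 = 12.393
Arc 5: start y=0.000, vy=12.393 → t=2.479, apex=7.680, x_land=123.344, impact vy=-12.393
  bounce: vy ← 0.87·12.393 = 10.782
Arc 6: start y=0.000, vy=10.782 → t=2.156, apex=5.813, x_land=140.229, impact vy=-10.782
  bounce: vy ← 0.87·10.782 = 9.380

1 3.386 23.399 26.514
2 3.764 17.710 55.987
3 3.275 13.405 81.629
4 2.849 10.146 103.937
5 2.479 7.680 123.344
6 2.156 5.813 140.229
final: 140.229 9.380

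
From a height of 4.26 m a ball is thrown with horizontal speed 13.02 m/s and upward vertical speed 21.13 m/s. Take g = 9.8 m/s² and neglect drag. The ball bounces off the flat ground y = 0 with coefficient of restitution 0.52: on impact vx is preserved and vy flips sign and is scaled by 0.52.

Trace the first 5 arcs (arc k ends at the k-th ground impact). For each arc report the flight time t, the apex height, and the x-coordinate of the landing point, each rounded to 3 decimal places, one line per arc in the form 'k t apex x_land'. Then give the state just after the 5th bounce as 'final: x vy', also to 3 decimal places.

1 4.505 27.039 58.658
2 2.443 7.311 90.467
3 1.270 1.977 107.007
4 0.661 0.535 115.608
5 0.344 0.145 120.081
final: 120.081 0.875

Arc 1: start y=4.260, vy=21.130 → t=4.505, apex=27.039, x_land=58.658, impact vy=-23.021
  bounce: vy ← 0.52·23.021 = 11.971
Arc 2: start y=0.000, vy=11.971 → t=2.443, apex=7.311, x_land=90.467, impact vy=-11.971
  bounce: vy ← 0.52·11.971 = 6.225
Arc 3: start y=0.000, vy=6.225 → t=1.270, apex=1.977, x_land=107.007, impact vy=-6.225
  bounce: vy ← 0.52·6.225 = 3.237
Arc 4: start y=0.000, vy=3.237 → t=0.661, apex=0.535, x_land=115.608, impact vy=-3.237
  bounce: vy ← 0.52·3.237 = 1.683
Arc 5: start y=0.000, vy=1.683 → t=0.344, apex=0.145, x_land=120.081, impact vy=-1.683
  bounce: vy ← 0.52·1.683 = 0.875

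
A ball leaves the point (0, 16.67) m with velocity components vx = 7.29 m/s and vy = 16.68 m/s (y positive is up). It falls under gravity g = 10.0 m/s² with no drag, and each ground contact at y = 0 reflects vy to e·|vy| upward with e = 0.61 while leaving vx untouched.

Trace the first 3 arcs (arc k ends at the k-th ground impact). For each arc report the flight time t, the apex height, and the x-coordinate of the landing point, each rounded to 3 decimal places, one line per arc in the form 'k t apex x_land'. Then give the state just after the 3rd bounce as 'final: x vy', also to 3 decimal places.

1 4.141 30.581 30.189
2 3.017 11.379 52.184
3 1.840 4.234 65.601
final: 65.601 5.613

Arc 1: start y=16.670, vy=16.680 → t=4.141, apex=30.581, x_land=30.189, impact vy=-24.731
  bounce: vy ← 0.61·24.731 = 15.086
Arc 2: start y=0.000, vy=15.086 → t=3.017, apex=11.379, x_land=52.184, impact vy=-15.086
  bounce: vy ← 0.61·15.086 = 9.202
Arc 3: start y=0.000, vy=9.202 → t=1.840, apex=4.234, x_land=65.601, impact vy=-9.202
  bounce: vy ← 0.61·9.202 = 5.613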